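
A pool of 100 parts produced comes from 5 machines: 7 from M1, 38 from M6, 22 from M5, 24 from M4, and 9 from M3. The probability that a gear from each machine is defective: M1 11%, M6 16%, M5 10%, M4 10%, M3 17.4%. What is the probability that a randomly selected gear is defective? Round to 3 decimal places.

By Bayes' rule, posterior ∝ prior × likelihood:
  M1: 0.07 × 0.11 = 0.0077
  M6: 0.38 × 0.16 = 0.0608
  M5: 0.22 × 0.1 = 0.022
  M4: 0.24 × 0.1 = 0.024
  M3: 0.09 × 0.174 = 0.01566
P(defective) = 0.0077 + 0.0608 + 0.022 + 0.024 + 0.01566 = 0.13016 → 0.130.

0.130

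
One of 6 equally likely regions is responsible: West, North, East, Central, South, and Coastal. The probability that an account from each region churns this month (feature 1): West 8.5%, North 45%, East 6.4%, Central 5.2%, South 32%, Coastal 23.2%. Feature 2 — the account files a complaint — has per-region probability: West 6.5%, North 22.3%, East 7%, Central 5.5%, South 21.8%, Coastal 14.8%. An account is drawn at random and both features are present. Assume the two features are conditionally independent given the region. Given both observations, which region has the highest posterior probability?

With a uniform prior (1/6 each), posterior ∝ likelihood:
  West: 0.085 × 0.065 = 0.005525
  North: 0.45 × 0.223 = 0.10035
  East: 0.064 × 0.07 = 0.00448
  Central: 0.052 × 0.055 = 0.00286
  South: 0.32 × 0.218 = 0.06976
  Coastal: 0.232 × 0.148 = 0.034336
Total = 0.217311.
Largest term belongs to North, so North is most probable.

North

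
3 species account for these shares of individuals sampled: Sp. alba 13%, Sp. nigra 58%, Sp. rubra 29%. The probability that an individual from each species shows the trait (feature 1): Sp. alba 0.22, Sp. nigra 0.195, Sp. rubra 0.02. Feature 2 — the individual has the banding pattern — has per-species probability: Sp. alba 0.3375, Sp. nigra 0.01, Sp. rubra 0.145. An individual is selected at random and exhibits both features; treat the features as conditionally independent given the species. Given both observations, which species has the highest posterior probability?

By Bayes' rule, posterior ∝ prior × likelihood:
  Sp. alba: 0.13 × 0.22 × 0.3375 = 0.0096525
  Sp. nigra: 0.58 × 0.195 × 0.01 = 0.001131
  Sp. rubra: 0.29 × 0.02 × 0.145 = 0.000841
Total = 0.0116245.
Largest term belongs to Sp. alba, so Sp. alba is most probable.

Sp. alba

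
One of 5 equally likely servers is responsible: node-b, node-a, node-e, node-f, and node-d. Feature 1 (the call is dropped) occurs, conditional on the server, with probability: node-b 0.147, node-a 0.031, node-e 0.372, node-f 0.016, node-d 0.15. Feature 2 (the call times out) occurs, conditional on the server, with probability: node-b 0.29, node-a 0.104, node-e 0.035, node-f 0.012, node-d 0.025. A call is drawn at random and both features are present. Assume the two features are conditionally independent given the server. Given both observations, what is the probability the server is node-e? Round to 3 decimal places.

With a uniform prior (1/5 each), posterior ∝ likelihood:
  node-b: 0.147 × 0.29 = 0.04263
  node-a: 0.031 × 0.104 = 0.003224
  node-e: 0.372 × 0.035 = 0.01302
  node-f: 0.016 × 0.012 = 0.000192
  node-d: 0.15 × 0.025 = 0.00375
Sum = 0.062816.
P(node-e | evidence) = 0.01302 / 0.062816 ≈ 0.207.

0.207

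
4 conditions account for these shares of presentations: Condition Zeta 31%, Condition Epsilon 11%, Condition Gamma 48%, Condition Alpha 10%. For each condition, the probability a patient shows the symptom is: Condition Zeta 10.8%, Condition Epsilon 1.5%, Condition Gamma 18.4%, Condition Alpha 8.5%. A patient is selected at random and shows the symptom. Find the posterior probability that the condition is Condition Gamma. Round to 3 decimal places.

Prior × likelihood for each hypothesis:
  Condition Zeta: 0.31 × 0.108 = 0.03348
  Condition Epsilon: 0.11 × 0.015 = 0.00165
  Condition Gamma: 0.48 × 0.184 = 0.08832
  Condition Alpha: 0.1 × 0.085 = 0.0085
Total = 0.13195.
P(Condition Gamma | evidence) = 0.08832 / 0.13195 ≈ 0.669.

0.669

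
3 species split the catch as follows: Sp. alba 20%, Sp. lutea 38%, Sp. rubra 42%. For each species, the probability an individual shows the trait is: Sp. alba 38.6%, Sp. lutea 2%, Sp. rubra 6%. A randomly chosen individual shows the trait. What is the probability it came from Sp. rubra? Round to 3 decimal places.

0.229

Compute prior × likelihood for every hypothesis:
  Sp. alba: 0.2 × 0.386 = 0.0772
  Sp. lutea: 0.38 × 0.02 = 0.0076
  Sp. rubra: 0.42 × 0.06 = 0.0252
Normalizing constant = 0.11.
P(Sp. rubra | evidence) = 0.0252 / 0.11 ≈ 0.229.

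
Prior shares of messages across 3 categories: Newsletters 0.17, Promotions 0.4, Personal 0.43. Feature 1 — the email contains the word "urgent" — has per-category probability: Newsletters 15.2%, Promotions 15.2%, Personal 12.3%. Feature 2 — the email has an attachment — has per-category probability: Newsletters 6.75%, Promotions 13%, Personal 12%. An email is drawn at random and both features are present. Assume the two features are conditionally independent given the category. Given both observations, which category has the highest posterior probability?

Compute prior × likelihood for every hypothesis:
  Newsletters: 0.17 × 0.152 × 0.0675 = 0.0017442
  Promotions: 0.4 × 0.152 × 0.13 = 0.007904
  Personal: 0.43 × 0.123 × 0.12 = 0.0063468
Normalizing constant = 0.015995.
Largest term belongs to Promotions, so Promotions is most probable.

Promotions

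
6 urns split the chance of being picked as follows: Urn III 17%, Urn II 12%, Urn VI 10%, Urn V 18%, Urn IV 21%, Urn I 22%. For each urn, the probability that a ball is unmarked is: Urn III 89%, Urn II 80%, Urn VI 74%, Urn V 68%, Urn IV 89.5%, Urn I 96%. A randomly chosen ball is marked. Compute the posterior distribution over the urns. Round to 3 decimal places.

Urn III 0.119, Urn II 0.153, Urn VI 0.165, Urn V 0.367, Urn IV 0.140, Urn I 0.056

Taking complements, P(marked | each) = Urn III 0.11, Urn II 0.2, Urn VI 0.26, Urn V 0.32, Urn IV 0.105, Urn I 0.04.
Prior × likelihood for each hypothesis:
  Urn III: 0.17 × 0.11 = 0.0187
  Urn II: 0.12 × 0.2 = 0.024
  Urn VI: 0.1 × 0.26 = 0.026
  Urn V: 0.18 × 0.32 = 0.0576
  Urn IV: 0.21 × 0.105 = 0.02205
  Urn I: 0.22 × 0.04 = 0.0088
Total = 0.15715.
P(Urn III | marked) = 0.0187/0.15715 ≈ 0.119
P(Urn II | marked) = 0.024/0.15715 ≈ 0.153
P(Urn VI | marked) = 0.026/0.15715 ≈ 0.165
P(Urn V | marked) = 0.0576/0.15715 ≈ 0.367
P(Urn IV | marked) = 0.02205/0.15715 ≈ 0.140
P(Urn I | marked) = 0.0088/0.15715 ≈ 0.056
(Check: 0.119+0.153+0.165+0.367+0.140+0.056 = 1.000.)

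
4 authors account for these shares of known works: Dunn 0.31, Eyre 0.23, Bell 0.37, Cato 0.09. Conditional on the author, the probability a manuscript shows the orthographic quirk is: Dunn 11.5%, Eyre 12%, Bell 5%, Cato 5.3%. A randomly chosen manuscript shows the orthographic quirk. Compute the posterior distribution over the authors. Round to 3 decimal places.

Unnormalized posteriors (prior × likelihood):
  Dunn: 0.31 × 0.115 = 0.03565
  Eyre: 0.23 × 0.12 = 0.0276
  Bell: 0.37 × 0.05 = 0.0185
  Cato: 0.09 × 0.053 = 0.00477
Sum = 0.08652.
P(Dunn | quirk) = 0.03565/0.08652 ≈ 0.412
P(Eyre | quirk) = 0.0276/0.08652 ≈ 0.319
P(Bell | quirk) = 0.0185/0.08652 ≈ 0.214
P(Cato | quirk) = 0.00477/0.08652 ≈ 0.055

Dunn 0.412, Eyre 0.319, Bell 0.214, Cato 0.055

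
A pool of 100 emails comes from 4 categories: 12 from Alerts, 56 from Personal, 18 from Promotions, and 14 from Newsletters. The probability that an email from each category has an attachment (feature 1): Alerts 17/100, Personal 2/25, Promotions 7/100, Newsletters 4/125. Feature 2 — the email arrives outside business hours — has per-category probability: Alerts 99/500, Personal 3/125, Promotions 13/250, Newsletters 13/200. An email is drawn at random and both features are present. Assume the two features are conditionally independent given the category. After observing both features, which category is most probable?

By Bayes' rule, posterior ∝ prior × likelihood:
  Alerts: 0.12 × 0.17 × 0.198 = 0.0040392
  Personal: 0.56 × 0.08 × 0.024 = 0.0010752
  Promotions: 0.18 × 0.07 × 0.052 = 0.0006552
  Newsletters: 0.14 × 0.032 × 0.065 = 0.0002912
Total = 0.0060608.
Largest term belongs to Alerts, so Alerts is most probable.

Alerts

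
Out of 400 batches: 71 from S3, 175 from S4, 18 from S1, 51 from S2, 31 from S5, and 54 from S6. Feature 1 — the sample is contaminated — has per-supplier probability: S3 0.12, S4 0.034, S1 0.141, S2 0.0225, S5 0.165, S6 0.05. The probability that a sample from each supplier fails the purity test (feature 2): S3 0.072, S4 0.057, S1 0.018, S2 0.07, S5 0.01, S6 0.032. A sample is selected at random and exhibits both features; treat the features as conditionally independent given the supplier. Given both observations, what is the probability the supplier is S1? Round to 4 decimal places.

0.0376

Prior × likelihood for each hypothesis:
  S3: 0.1775 × 0.12 × 0.072 = 0.0015336
  S4: 0.4375 × 0.034 × 0.057 = 0.000847875
  S1: 0.045 × 0.141 × 0.018 = 0.00011421
  S2: 0.1275 × 0.0225 × 0.07 = 0.0002008125
  S5: 0.0775 × 0.165 × 0.01 = 0.000127875
  S6: 0.135 × 0.05 × 0.032 = 0.000216
Normalizing constant = 0.0030403725.
P(S1 | evidence) = 0.00011421 / 0.0030403725 ≈ 0.0376.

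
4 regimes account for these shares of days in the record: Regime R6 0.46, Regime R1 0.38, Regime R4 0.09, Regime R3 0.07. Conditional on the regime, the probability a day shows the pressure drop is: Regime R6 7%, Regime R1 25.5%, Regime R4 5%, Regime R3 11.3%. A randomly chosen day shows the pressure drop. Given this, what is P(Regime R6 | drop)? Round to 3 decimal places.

0.228

Prior × likelihood for each hypothesis:
  Regime R6: 0.46 × 0.07 = 0.0322
  Regime R1: 0.38 × 0.255 = 0.0969
  Regime R4: 0.09 × 0.05 = 0.0045
  Regime R3: 0.07 × 0.113 = 0.00791
Normalizing constant = 0.14151.
P(Regime R6 | evidence) = 0.0322 / 0.14151 ≈ 0.228.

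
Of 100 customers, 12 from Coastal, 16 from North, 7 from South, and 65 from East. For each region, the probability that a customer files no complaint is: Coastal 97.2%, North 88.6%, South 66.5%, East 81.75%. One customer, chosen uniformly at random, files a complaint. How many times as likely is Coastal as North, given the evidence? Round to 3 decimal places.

0.184

Taking complements, P(complaint | each) = Coastal 0.028, North 0.114, South 0.335, East 0.1825.
Prior × likelihood for each hypothesis:
  Coastal: 0.12 × 0.028 = 0.00336
  North: 0.16 × 0.114 = 0.01824
  South: 0.07 × 0.335 = 0.02345
  East: 0.65 × 0.1825 = 0.118625
Sum = 0.163675.
The ratio is 0.00336 / 0.01824 (the normalizer cancels) = 0.184.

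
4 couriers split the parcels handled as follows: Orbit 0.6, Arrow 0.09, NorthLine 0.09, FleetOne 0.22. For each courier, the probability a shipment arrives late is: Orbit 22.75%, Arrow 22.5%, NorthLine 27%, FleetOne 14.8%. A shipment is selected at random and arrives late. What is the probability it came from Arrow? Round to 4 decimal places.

0.0948

By Bayes' rule, posterior ∝ prior × likelihood:
  Orbit: 0.6 × 0.2275 = 0.1365
  Arrow: 0.09 × 0.225 = 0.02025
  NorthLine: 0.09 × 0.27 = 0.0243
  FleetOne: 0.22 × 0.148 = 0.03256
Sum = 0.21361.
P(Arrow | evidence) = 0.02025 / 0.21361 ≈ 0.0948.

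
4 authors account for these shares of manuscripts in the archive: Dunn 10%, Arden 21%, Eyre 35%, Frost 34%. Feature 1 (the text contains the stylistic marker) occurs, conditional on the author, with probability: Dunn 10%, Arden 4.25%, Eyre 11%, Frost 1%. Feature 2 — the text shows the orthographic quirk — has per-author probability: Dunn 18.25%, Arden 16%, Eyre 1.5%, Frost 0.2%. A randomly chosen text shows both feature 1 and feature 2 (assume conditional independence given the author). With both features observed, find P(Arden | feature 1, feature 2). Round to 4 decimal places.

0.3721

Unnormalized posteriors (prior × likelihood):
  Dunn: 0.1 × 0.1 × 0.1825 = 0.001825
  Arden: 0.21 × 0.0425 × 0.16 = 0.001428
  Eyre: 0.35 × 0.11 × 0.015 = 0.0005775
  Frost: 0.34 × 0.01 × 0.002 = 0.0000068
Sum = 0.0038373.
P(Arden | evidence) = 0.001428 / 0.0038373 ≈ 0.3721.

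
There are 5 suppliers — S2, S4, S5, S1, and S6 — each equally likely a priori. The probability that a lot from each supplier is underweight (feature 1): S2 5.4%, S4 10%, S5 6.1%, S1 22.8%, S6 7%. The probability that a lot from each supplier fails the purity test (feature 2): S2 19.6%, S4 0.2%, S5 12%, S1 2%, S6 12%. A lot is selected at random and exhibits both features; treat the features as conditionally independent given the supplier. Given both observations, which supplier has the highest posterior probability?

With a uniform prior (1/5 each), posterior ∝ likelihood:
  S2: 0.054 × 0.196 = 0.010584
  S4: 0.1 × 0.002 = 0.0002
  S5: 0.061 × 0.12 = 0.00732
  S1: 0.228 × 0.02 = 0.00456
  S6: 0.07 × 0.12 = 0.0084
Sum = 0.031064.
Largest term belongs to S2, so S2 is most probable.

S2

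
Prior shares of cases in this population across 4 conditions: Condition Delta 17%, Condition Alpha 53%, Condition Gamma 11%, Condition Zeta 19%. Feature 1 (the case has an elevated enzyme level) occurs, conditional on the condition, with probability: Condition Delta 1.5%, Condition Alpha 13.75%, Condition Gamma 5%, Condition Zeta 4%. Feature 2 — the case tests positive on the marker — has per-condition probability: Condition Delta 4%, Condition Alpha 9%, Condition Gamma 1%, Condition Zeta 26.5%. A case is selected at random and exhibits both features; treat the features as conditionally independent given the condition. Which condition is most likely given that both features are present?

Compute prior × likelihood for every hypothesis:
  Condition Delta: 0.17 × 0.015 × 0.04 = 0.000102
  Condition Alpha: 0.53 × 0.1375 × 0.09 = 0.00655875
  Condition Gamma: 0.11 × 0.05 × 0.01 = 0.000055
  Condition Zeta: 0.19 × 0.04 × 0.265 = 0.002014
Total = 0.00872975.
Largest term belongs to Condition Alpha, so Condition Alpha is most probable.

Condition Alpha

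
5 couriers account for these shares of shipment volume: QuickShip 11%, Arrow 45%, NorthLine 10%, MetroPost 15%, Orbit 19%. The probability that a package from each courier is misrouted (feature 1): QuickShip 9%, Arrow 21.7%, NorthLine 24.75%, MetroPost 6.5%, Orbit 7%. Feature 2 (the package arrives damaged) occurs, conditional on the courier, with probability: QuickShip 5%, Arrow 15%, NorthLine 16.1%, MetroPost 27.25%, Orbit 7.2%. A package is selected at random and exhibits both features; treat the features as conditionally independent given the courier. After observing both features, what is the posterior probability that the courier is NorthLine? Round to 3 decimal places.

0.175

Unnormalized posteriors (prior × likelihood):
  QuickShip: 0.11 × 0.09 × 0.05 = 0.000495
  Arrow: 0.45 × 0.217 × 0.15 = 0.0146475
  NorthLine: 0.1 × 0.2475 × 0.161 = 0.00398475
  MetroPost: 0.15 × 0.065 × 0.2725 = 0.002656875
  Orbit: 0.19 × 0.07 × 0.072 = 0.0009576
Total = 0.022741725.
P(NorthLine | evidence) = 0.00398475 / 0.022741725 ≈ 0.175.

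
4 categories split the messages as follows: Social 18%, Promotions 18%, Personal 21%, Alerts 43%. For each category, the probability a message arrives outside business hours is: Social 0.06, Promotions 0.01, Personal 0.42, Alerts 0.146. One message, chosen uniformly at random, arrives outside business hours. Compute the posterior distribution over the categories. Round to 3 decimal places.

Unnormalized posteriors (prior × likelihood):
  Social: 0.18 × 0.06 = 0.0108
  Promotions: 0.18 × 0.01 = 0.0018
  Personal: 0.21 × 0.42 = 0.0882
  Alerts: 0.43 × 0.146 = 0.06278
Total = 0.16358.
P(Social | off-hours) = 0.0108/0.16358 ≈ 0.066
P(Promotions | off-hours) = 0.0018/0.16358 ≈ 0.011
P(Personal | off-hours) = 0.0882/0.16358 ≈ 0.539
P(Alerts | off-hours) = 0.06278/0.16358 ≈ 0.384

Social 0.066, Promotions 0.011, Personal 0.539, Alerts 0.384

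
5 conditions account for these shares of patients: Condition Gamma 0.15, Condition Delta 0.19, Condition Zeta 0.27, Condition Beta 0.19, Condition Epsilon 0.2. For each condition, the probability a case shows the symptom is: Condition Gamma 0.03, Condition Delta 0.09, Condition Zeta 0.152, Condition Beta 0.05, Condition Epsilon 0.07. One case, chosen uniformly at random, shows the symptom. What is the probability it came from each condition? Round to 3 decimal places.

By Bayes' rule, posterior ∝ prior × likelihood:
  Condition Gamma: 0.15 × 0.03 = 0.0045
  Condition Delta: 0.19 × 0.09 = 0.0171
  Condition Zeta: 0.27 × 0.152 = 0.04104
  Condition Beta: 0.19 × 0.05 = 0.0095
  Condition Epsilon: 0.2 × 0.07 = 0.014
Sum = 0.08614.
P(Condition Gamma | symptomatic) = 0.0045/0.08614 ≈ 0.052
P(Condition Delta | symptomatic) = 0.0171/0.08614 ≈ 0.199
P(Condition Zeta | symptomatic) = 0.04104/0.08614 ≈ 0.476
P(Condition Beta | symptomatic) = 0.0095/0.08614 ≈ 0.110
P(Condition Epsilon | symptomatic) = 0.014/0.08614 ≈ 0.163

Condition Gamma 0.052, Condition Delta 0.199, Condition Zeta 0.476, Condition Beta 0.110, Condition Epsilon 0.163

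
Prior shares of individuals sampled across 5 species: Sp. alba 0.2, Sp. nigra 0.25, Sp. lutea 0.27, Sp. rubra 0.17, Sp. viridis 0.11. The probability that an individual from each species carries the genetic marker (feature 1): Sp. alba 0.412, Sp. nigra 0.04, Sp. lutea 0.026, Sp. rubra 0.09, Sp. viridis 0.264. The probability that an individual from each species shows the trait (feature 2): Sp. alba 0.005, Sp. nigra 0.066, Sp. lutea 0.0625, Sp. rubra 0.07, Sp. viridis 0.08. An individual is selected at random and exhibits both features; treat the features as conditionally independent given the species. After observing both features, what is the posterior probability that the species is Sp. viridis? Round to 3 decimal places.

Prior × likelihood for each hypothesis:
  Sp. alba: 0.2 × 0.412 × 0.005 = 0.000412
  Sp. nigra: 0.25 × 0.04 × 0.066 = 0.00066
  Sp. lutea: 0.27 × 0.026 × 0.0625 = 0.00043875
  Sp. rubra: 0.17 × 0.09 × 0.07 = 0.001071
  Sp. viridis: 0.11 × 0.264 × 0.08 = 0.0023232
Total = 0.00490495.
P(Sp. viridis | evidence) = 0.0023232 / 0.00490495 ≈ 0.474.

0.474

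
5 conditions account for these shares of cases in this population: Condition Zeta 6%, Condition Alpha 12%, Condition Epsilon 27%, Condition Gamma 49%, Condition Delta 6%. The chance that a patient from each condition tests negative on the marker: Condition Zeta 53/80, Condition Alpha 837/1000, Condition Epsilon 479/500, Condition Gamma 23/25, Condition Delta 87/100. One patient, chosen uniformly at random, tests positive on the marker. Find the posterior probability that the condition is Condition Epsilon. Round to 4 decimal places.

Taking complements, P(marker-positive | each) = Condition Zeta 0.3375, Condition Alpha 0.163, Condition Epsilon 0.042, Condition Gamma 0.08, Condition Delta 0.13.
Compute prior × likelihood for every hypothesis:
  Condition Zeta: 0.06 × 0.3375 = 0.02025
  Condition Alpha: 0.12 × 0.163 = 0.01956
  Condition Epsilon: 0.27 × 0.042 = 0.01134
  Condition Gamma: 0.49 × 0.08 = 0.0392
  Condition Delta: 0.06 × 0.13 = 0.0078
Sum = 0.09815.
P(Condition Epsilon | evidence) = 0.01134 / 0.09815 ≈ 0.1155.

0.1155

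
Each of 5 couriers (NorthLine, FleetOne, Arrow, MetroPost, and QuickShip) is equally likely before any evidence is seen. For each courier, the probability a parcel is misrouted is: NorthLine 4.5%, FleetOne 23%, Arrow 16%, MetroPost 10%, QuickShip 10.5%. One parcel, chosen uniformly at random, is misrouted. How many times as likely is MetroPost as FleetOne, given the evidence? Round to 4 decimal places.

Since the prior is uniform, the posterior is proportional to the likelihood:
  NorthLine: 0.045
  FleetOne: 0.23
  Arrow: 0.16
  MetroPost: 0.1
  QuickShip: 0.105
Total = 0.64.
The ratio is 0.1 / 0.23 (the normalizer cancels) = 0.4348.

0.4348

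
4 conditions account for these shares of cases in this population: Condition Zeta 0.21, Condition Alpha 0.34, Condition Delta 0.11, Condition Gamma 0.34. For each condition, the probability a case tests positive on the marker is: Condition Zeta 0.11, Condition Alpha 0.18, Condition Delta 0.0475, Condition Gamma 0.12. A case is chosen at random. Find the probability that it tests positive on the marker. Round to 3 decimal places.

Compute prior × likelihood for every hypothesis:
  Condition Zeta: 0.21 × 0.11 = 0.0231
  Condition Alpha: 0.34 × 0.18 = 0.0612
  Condition Delta: 0.11 × 0.0475 = 0.005225
  Condition Gamma: 0.34 × 0.12 = 0.0408
P(marker-positive) = 0.0231 + 0.0612 + 0.005225 + 0.0408 = 0.130325 → 0.130.

0.130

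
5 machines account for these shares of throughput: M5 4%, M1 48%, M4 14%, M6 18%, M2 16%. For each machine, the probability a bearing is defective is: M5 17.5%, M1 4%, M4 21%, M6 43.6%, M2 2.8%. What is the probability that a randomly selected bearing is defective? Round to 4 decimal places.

By Bayes' rule, posterior ∝ prior × likelihood:
  M5: 0.04 × 0.175 = 0.007
  M1: 0.48 × 0.04 = 0.0192
  M4: 0.14 × 0.21 = 0.0294
  M6: 0.18 × 0.436 = 0.07848
  M2: 0.16 × 0.028 = 0.00448
P(defective) = 0.007 + 0.0192 + 0.0294 + 0.07848 + 0.00448 = 0.13856 → 0.1386.

0.1386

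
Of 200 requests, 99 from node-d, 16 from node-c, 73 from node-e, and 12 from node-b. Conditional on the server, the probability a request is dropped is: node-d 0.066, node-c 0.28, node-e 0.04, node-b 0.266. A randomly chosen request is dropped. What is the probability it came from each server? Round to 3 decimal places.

node-d 0.382, node-c 0.262, node-e 0.171, node-b 0.186

By Bayes' rule, posterior ∝ prior × likelihood:
  node-d: 0.495 × 0.066 = 0.03267
  node-c: 0.08 × 0.28 = 0.0224
  node-e: 0.365 × 0.04 = 0.0146
  node-b: 0.06 × 0.266 = 0.01596
Sum = 0.08563.
P(node-d | dropped) = 0.03267/0.08563 ≈ 0.382
P(node-c | dropped) = 0.0224/0.08563 ≈ 0.262
P(node-e | dropped) = 0.0146/0.08563 ≈ 0.171
P(node-b | dropped) = 0.01596/0.08563 ≈ 0.186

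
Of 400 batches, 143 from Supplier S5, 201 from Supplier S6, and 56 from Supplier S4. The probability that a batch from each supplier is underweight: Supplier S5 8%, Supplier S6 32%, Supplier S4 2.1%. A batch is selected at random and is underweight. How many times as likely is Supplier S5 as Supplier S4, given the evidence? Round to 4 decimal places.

9.7279

Unnormalized posteriors (prior × likelihood):
  Supplier S5: 0.3575 × 0.08 = 0.0286
  Supplier S6: 0.5025 × 0.32 = 0.1608
  Supplier S4: 0.14 × 0.021 = 0.00294
Normalizing constant = 0.19234.
The ratio is 0.0286 / 0.00294 (the normalizer cancels) = 9.7279.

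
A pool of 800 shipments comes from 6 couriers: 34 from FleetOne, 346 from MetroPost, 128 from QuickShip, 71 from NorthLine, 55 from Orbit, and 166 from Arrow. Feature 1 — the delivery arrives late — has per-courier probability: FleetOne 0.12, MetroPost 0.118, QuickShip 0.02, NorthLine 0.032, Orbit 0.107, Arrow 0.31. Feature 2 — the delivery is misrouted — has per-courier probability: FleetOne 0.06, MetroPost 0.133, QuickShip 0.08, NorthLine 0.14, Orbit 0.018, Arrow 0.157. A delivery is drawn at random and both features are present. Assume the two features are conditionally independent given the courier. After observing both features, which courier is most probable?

Arrow

Prior × likelihood for each hypothesis:
  FleetOne: 0.0425 × 0.12 × 0.06 = 0.000306
  MetroPost: 0.4325 × 0.118 × 0.133 = 0.006787655
  QuickShip: 0.16 × 0.02 × 0.08 = 0.000256
  NorthLine: 0.08875 × 0.032 × 0.14 = 0.0003976
  Orbit: 0.06875 × 0.107 × 0.018 = 0.0001324125
  Arrow: 0.2075 × 0.31 × 0.157 = 0.010099025
Sum = 0.0179786925.
Largest term belongs to Arrow, so Arrow is most probable.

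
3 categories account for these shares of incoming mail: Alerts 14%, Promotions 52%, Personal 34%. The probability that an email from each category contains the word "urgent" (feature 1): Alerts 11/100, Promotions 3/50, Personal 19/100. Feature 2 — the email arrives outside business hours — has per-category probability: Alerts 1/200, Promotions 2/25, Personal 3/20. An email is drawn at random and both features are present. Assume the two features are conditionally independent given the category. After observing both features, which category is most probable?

Personal

Unnormalized posteriors (prior × likelihood):
  Alerts: 0.14 × 0.11 × 0.005 = 0.000077
  Promotions: 0.52 × 0.06 × 0.08 = 0.002496
  Personal: 0.34 × 0.19 × 0.15 = 0.00969
Sum = 0.012263.
Largest term belongs to Personal, so Personal is most probable.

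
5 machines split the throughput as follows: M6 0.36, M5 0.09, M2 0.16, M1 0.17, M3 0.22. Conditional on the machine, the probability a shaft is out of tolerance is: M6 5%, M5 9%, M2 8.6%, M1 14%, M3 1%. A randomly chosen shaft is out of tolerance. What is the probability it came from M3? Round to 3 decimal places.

By Bayes' rule, posterior ∝ prior × likelihood:
  M6: 0.36 × 0.05 = 0.018
  M5: 0.09 × 0.09 = 0.0081
  M2: 0.16 × 0.086 = 0.01376
  M1: 0.17 × 0.14 = 0.0238
  M3: 0.22 × 0.01 = 0.0022
Normalizing constant = 0.06586.
P(M3 | evidence) = 0.0022 / 0.06586 ≈ 0.033.

0.033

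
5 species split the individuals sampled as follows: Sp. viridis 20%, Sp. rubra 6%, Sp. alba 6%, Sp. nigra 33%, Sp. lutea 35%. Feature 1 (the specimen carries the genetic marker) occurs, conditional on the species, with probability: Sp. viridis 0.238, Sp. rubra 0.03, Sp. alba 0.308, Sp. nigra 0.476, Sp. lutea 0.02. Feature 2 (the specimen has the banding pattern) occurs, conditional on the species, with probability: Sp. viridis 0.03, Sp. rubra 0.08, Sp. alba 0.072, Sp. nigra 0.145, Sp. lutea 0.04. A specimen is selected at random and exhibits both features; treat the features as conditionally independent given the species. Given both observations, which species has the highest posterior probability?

Sp. nigra

By Bayes' rule, posterior ∝ prior × likelihood:
  Sp. viridis: 0.2 × 0.238 × 0.03 = 0.001428
  Sp. rubra: 0.06 × 0.03 × 0.08 = 0.000144
  Sp. alba: 0.06 × 0.308 × 0.072 = 0.00133056
  Sp. nigra: 0.33 × 0.476 × 0.145 = 0.0227766
  Sp. lutea: 0.35 × 0.02 × 0.04 = 0.00028
Total = 0.02595916.
Largest term belongs to Sp. nigra, so Sp. nigra is most probable.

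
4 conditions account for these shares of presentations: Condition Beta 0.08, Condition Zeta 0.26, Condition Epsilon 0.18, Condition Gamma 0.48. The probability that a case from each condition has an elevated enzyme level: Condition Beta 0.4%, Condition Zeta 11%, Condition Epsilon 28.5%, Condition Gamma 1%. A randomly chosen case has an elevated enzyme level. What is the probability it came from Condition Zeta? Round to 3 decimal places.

0.336

By Bayes' rule, posterior ∝ prior × likelihood:
  Condition Beta: 0.08 × 0.004 = 0.00032
  Condition Zeta: 0.26 × 0.11 = 0.0286
  Condition Epsilon: 0.18 × 0.285 = 0.0513
  Condition Gamma: 0.48 × 0.01 = 0.0048
Total = 0.08502.
P(Condition Zeta | evidence) = 0.0286 / 0.08502 ≈ 0.336.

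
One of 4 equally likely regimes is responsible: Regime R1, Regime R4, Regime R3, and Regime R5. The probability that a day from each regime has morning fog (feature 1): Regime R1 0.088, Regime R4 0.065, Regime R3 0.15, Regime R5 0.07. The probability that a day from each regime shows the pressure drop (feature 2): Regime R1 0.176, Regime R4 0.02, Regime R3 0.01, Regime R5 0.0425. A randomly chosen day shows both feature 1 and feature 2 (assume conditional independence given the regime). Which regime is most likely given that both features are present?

With a uniform prior (1/4 each), posterior ∝ likelihood:
  Regime R1: 0.088 × 0.176 = 0.015488
  Regime R4: 0.065 × 0.02 = 0.0013
  Regime R3: 0.15 × 0.01 = 0.0015
  Regime R5: 0.07 × 0.0425 = 0.002975
Normalizing constant = 0.021263.
Largest term belongs to Regime R1, so Regime R1 is most probable.

Regime R1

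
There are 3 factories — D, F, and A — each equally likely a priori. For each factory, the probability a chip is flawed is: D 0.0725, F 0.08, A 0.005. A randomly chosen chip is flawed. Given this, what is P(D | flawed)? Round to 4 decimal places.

Since the prior is uniform, the posterior is proportional to the likelihood:
  D: 0.0725
  F: 0.08
  A: 0.005
Sum = 0.1575.
P(D | evidence) = 0.0725 / 0.1575 ≈ 0.4603.

0.4603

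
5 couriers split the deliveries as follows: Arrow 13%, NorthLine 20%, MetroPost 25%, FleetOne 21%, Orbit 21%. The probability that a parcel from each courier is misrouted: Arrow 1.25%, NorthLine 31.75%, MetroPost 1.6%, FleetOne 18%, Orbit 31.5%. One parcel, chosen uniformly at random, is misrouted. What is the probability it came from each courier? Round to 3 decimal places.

Arrow 0.009, NorthLine 0.367, MetroPost 0.023, FleetOne 0.218, Orbit 0.382

Compute prior × likelihood for every hypothesis:
  Arrow: 0.13 × 0.0125 = 0.001625
  NorthLine: 0.2 × 0.3175 = 0.0635
  MetroPost: 0.25 × 0.016 = 0.004
  FleetOne: 0.21 × 0.18 = 0.0378
  Orbit: 0.21 × 0.315 = 0.06615
Total = 0.173075.
P(Arrow | misrouted) = 0.001625/0.173075 ≈ 0.009
P(NorthLine | misrouted) = 0.0635/0.173075 ≈ 0.367
P(MetroPost | misrouted) = 0.004/0.173075 ≈ 0.023
P(FleetOne | misrouted) = 0.0378/0.173075 ≈ 0.218
P(Orbit | misrouted) = 0.06615/0.173075 ≈ 0.382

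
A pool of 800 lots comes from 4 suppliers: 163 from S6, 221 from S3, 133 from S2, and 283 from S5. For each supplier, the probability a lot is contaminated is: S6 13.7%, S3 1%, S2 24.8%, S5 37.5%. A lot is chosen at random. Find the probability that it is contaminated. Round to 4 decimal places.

Compute prior × likelihood for every hypothesis:
  S6: 0.20375 × 0.137 = 0.02791375
  S3: 0.27625 × 0.01 = 0.0027625
  S2: 0.16625 × 0.248 = 0.04123
  S5: 0.35375 × 0.375 = 0.13265625
P(contaminated) = 0.02791375 + 0.0027625 + 0.04123 + 0.13265625 = 0.2045625 → 0.2046.

0.2046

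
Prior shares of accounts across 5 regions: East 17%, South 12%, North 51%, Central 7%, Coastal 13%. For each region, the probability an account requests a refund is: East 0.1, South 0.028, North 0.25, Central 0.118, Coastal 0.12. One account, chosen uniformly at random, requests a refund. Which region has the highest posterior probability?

North

Prior × likelihood for each hypothesis:
  East: 0.17 × 0.1 = 0.017
  South: 0.12 × 0.028 = 0.00336
  North: 0.51 × 0.25 = 0.1275
  Central: 0.07 × 0.118 = 0.00826
  Coastal: 0.13 × 0.12 = 0.0156
Sum = 0.17172.
Largest term belongs to North, so North is most probable.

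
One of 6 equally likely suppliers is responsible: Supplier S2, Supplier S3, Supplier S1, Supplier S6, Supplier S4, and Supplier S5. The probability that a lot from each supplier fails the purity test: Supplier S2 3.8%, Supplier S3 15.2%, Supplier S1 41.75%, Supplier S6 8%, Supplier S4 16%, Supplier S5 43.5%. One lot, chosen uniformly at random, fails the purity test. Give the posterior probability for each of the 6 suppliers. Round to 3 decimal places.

Supplier S2 0.030, Supplier S3 0.119, Supplier S1 0.326, Supplier S6 0.062, Supplier S4 0.125, Supplier S5 0.339

With a uniform prior (1/6 each), posterior ∝ likelihood:
  Supplier S2: 0.038
  Supplier S3: 0.152
  Supplier S1: 0.4175
  Supplier S6: 0.08
  Supplier S4: 0.16
  Supplier S5: 0.435
Sum = 1.2825.
P(Supplier S2 | off-spec) = 0.038/1.2825 ≈ 0.030
P(Supplier S3 | off-spec) = 0.152/1.2825 ≈ 0.119
P(Supplier S1 | off-spec) = 0.4175/1.2825 ≈ 0.326
P(Supplier S6 | off-spec) = 0.08/1.2825 ≈ 0.062
P(Supplier S4 | off-spec) = 0.16/1.2825 ≈ 0.125
P(Supplier S5 | off-spec) = 0.435/1.2825 ≈ 0.339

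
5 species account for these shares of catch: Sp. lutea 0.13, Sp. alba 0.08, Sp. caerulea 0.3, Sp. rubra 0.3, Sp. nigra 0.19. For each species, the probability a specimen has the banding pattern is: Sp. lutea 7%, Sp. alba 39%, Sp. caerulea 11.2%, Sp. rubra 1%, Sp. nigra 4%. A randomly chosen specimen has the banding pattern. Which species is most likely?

Sp. caerulea

Compute prior × likelihood for every hypothesis:
  Sp. lutea: 0.13 × 0.07 = 0.0091
  Sp. alba: 0.08 × 0.39 = 0.0312
  Sp. caerulea: 0.3 × 0.112 = 0.0336
  Sp. rubra: 0.3 × 0.01 = 0.003
  Sp. nigra: 0.19 × 0.04 = 0.0076
Total = 0.0845.
Largest term belongs to Sp. caerulea, so Sp. caerulea is most probable.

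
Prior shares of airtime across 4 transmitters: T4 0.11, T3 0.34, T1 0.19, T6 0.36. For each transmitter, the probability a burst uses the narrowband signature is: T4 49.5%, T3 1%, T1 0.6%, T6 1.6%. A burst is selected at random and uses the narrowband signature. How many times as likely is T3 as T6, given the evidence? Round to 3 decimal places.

0.590

Unnormalized posteriors (prior × likelihood):
  T4: 0.11 × 0.495 = 0.05445
  T3: 0.34 × 0.01 = 0.0034
  T1: 0.19 × 0.006 = 0.00114
  T6: 0.36 × 0.016 = 0.00576
Sum = 0.06475.
The ratio is 0.0034 / 0.00576 (the normalizer cancels) = 0.590.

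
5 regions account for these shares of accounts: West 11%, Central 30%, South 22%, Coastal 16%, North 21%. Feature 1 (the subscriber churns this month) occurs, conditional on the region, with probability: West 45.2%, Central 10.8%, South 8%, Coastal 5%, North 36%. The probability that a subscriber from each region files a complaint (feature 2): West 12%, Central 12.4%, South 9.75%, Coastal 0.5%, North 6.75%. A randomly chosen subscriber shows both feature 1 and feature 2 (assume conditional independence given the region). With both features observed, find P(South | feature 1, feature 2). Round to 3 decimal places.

Prior × likelihood for each hypothesis:
  West: 0.11 × 0.452 × 0.12 = 0.0059664
  Central: 0.3 × 0.108 × 0.124 = 0.0040176
  South: 0.22 × 0.08 × 0.0975 = 0.001716
  Coastal: 0.16 × 0.05 × 0.005 = 0.00004
  North: 0.21 × 0.36 × 0.0675 = 0.005103
Normalizing constant = 0.016843.
P(South | evidence) = 0.001716 / 0.016843 ≈ 0.102.

0.102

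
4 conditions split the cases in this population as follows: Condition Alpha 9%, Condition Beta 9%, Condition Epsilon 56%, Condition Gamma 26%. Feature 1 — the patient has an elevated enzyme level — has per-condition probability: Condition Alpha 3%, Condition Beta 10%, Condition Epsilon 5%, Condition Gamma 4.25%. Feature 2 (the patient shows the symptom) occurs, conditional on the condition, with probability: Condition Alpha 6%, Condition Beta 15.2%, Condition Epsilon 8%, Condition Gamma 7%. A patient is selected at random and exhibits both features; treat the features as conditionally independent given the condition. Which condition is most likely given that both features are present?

Unnormalized posteriors (prior × likelihood):
  Condition Alpha: 0.09 × 0.03 × 0.06 = 0.000162
  Condition Beta: 0.09 × 0.1 × 0.152 = 0.001368
  Condition Epsilon: 0.56 × 0.05 × 0.08 = 0.00224
  Condition Gamma: 0.26 × 0.0425 × 0.07 = 0.0007735
Total = 0.0045435.
Largest term belongs to Condition Epsilon, so Condition Epsilon is most probable.

Condition Epsilon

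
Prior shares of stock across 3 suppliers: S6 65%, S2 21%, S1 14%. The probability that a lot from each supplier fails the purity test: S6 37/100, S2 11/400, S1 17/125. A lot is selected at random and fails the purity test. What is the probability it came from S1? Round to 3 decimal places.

0.072

Prior × likelihood for each hypothesis:
  S6: 0.65 × 0.37 = 0.2405
  S2: 0.21 × 0.0275 = 0.005775
  S1: 0.14 × 0.136 = 0.01904
Total = 0.265315.
P(S1 | evidence) = 0.01904 / 0.265315 ≈ 0.072.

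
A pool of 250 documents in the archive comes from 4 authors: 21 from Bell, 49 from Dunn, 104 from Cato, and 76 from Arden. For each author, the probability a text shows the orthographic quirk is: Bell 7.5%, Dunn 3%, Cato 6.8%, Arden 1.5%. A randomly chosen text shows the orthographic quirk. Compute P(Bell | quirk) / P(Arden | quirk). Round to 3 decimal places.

1.382

Compute prior × likelihood for every hypothesis:
  Bell: 0.084 × 0.075 = 0.0063
  Dunn: 0.196 × 0.03 = 0.00588
  Cato: 0.416 × 0.068 = 0.028288
  Arden: 0.304 × 0.015 = 0.00456
Total = 0.045028.
The ratio is 0.0063 / 0.00456 (the normalizer cancels) = 1.382.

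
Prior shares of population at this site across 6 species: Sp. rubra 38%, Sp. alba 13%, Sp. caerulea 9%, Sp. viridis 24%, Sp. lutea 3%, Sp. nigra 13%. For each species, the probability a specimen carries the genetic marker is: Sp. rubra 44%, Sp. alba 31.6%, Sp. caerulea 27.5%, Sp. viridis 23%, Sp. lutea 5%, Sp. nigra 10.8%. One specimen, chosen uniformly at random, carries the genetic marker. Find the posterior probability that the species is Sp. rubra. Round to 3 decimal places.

0.550

By Bayes' rule, posterior ∝ prior × likelihood:
  Sp. rubra: 0.38 × 0.44 = 0.1672
  Sp. alba: 0.13 × 0.316 = 0.04108
  Sp. caerulea: 0.09 × 0.275 = 0.02475
  Sp. viridis: 0.24 × 0.23 = 0.0552
  Sp. lutea: 0.03 × 0.05 = 0.0015
  Sp. nigra: 0.13 × 0.108 = 0.01404
Normalizing constant = 0.30377.
P(Sp. rubra | evidence) = 0.1672 / 0.30377 ≈ 0.550.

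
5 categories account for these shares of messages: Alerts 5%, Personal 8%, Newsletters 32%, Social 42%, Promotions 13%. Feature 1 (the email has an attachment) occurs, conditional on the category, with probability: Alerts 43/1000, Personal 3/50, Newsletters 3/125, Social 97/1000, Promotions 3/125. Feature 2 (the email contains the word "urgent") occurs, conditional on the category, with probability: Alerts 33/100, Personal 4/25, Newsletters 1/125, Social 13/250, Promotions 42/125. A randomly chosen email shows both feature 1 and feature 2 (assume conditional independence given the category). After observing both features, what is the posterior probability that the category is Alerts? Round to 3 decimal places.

0.151

Prior × likelihood for each hypothesis:
  Alerts: 0.05 × 0.043 × 0.33 = 0.0007095
  Personal: 0.08 × 0.06 × 0.16 = 0.000768
  Newsletters: 0.32 × 0.024 × 0.008 = 0.00006144
  Social: 0.42 × 0.097 × 0.052 = 0.00211848
  Promotions: 0.13 × 0.024 × 0.336 = 0.00104832
Sum = 0.00470574.
P(Alerts | evidence) = 0.0007095 / 0.00470574 ≈ 0.151.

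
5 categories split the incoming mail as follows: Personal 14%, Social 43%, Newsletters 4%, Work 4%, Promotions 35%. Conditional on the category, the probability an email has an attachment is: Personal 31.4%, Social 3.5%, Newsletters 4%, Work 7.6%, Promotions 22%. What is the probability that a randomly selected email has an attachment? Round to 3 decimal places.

0.141

Unnormalized posteriors (prior × likelihood):
  Personal: 0.14 × 0.314 = 0.04396
  Social: 0.43 × 0.035 = 0.01505
  Newsletters: 0.04 × 0.04 = 0.0016
  Work: 0.04 × 0.076 = 0.00304
  Promotions: 0.35 × 0.22 = 0.077
P(attachment) = 0.04396 + 0.01505 + 0.0016 + 0.00304 + 0.077 = 0.14065 → 0.141.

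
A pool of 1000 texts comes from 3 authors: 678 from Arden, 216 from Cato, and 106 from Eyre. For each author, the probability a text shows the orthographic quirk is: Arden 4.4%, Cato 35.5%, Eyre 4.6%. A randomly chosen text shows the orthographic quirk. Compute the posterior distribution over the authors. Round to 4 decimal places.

Prior × likelihood for each hypothesis:
  Arden: 0.678 × 0.044 = 0.029832
  Cato: 0.216 × 0.355 = 0.07668
  Eyre: 0.106 × 0.046 = 0.004876
Total = 0.111388.
P(Arden | quirk) = 0.029832/0.111388 ≈ 0.2678
P(Cato | quirk) = 0.07668/0.111388 ≈ 0.6884
P(Eyre | quirk) = 0.004876/0.111388 ≈ 0.0438

Arden 0.2678, Cato 0.6884, Eyre 0.0438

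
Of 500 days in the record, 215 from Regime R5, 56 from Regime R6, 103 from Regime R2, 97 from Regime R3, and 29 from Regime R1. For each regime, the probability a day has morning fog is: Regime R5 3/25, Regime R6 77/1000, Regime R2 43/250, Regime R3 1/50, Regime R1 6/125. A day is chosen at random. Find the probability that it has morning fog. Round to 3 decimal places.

Prior × likelihood for each hypothesis:
  Regime R5: 0.43 × 0.12 = 0.0516
  Regime R6: 0.112 × 0.077 = 0.008624
  Regime R2: 0.206 × 0.172 = 0.035432
  Regime R3: 0.194 × 0.02 = 0.00388
  Regime R1: 0.058 × 0.048 = 0.002784
P(fog) = 0.0516 + 0.008624 + 0.035432 + 0.00388 + 0.002784 = 0.10232 → 0.102.

0.102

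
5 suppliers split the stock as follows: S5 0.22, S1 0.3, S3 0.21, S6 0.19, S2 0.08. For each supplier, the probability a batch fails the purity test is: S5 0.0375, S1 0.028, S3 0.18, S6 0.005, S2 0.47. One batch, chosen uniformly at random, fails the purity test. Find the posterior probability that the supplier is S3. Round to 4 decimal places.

Unnormalized posteriors (prior × likelihood):
  S5: 0.22 × 0.0375 = 0.00825
  S1: 0.3 × 0.028 = 0.0084
  S3: 0.21 × 0.18 = 0.0378
  S6: 0.19 × 0.005 = 0.00095
  S2: 0.08 × 0.47 = 0.0376
Normalizing constant = 0.093.
P(S3 | evidence) = 0.0378 / 0.093 ≈ 0.4065.

0.4065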